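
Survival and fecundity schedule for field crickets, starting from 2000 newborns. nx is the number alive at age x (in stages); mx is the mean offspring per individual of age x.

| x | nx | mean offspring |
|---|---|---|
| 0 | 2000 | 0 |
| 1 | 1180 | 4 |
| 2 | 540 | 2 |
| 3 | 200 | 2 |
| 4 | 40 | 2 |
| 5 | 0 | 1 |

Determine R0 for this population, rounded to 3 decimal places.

3.140

lx = nx/n0 = nx/2000: 1, 0.59, 0.27, 0.1, 0.02, 0
lx·mx by age: 0, 2.36, 0.54, 0.2, 0.04, 0
R0 = Σ lx·mx = 3.14 → 3.140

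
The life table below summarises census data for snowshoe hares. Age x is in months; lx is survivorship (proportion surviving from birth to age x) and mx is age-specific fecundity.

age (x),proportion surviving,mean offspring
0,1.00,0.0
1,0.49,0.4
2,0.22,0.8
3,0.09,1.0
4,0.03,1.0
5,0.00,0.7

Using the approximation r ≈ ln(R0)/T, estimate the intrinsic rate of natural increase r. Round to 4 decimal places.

R0 = Σ lx·mx = 0 + 0.196 + 0.176 + 0.09 + 0.03 + 0 = 0.492
Σ x·lx·mx = 0.938; T = 0.938/0.492 = 1.9065…
r ≈ ln(R0)/T = ln(0.492)/1.9065… = -0.37203… → -0.3720

-0.3720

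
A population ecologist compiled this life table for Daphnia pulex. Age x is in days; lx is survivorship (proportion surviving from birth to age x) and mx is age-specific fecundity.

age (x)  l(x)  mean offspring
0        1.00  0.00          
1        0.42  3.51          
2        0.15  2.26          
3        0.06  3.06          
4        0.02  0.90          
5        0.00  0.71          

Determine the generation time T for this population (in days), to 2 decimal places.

lx·mx: 0, 1.4742, 0.339, 0.1836, 0.018, 0 → R0 = 2.0148
x·lx·mx: 0, 1.4742, 0.678, 0.5508, 0.072, 0 → Σ = 2.775
T = 2.775 / 2.0148 = 1.377308… → 1.38

1.38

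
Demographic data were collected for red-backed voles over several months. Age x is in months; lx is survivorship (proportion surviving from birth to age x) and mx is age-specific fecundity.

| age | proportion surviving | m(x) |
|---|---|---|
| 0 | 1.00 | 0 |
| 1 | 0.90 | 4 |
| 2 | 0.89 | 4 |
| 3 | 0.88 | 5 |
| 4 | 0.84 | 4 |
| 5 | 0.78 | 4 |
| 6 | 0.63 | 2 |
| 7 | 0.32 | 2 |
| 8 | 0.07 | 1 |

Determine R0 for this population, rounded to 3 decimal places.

lx·mx by age: 0, 3.6, 3.56, 4.4, 3.36, 3.12, 1.26, 0.64, 0.07
R0 = Σ lx·mx = 20.01 → 20.010

20.010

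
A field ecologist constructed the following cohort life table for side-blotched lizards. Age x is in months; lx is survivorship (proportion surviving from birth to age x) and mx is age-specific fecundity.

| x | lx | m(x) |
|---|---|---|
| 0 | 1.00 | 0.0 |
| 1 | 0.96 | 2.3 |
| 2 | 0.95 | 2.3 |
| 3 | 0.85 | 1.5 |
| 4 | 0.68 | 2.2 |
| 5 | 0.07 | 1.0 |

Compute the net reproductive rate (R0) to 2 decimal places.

7.23

lx·mx by age: 0, 2.208, 2.185, 1.275, 1.496, 0.07
R0 = Σ lx·mx = 7.234 → 7.23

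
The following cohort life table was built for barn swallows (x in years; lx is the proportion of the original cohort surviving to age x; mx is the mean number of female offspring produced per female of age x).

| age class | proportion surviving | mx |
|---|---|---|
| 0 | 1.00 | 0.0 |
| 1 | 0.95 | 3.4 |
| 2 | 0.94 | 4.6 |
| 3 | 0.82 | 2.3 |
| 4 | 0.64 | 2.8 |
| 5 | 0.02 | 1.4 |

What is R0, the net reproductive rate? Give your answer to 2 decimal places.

11.26

lx·mx by age: 0, 3.23, 4.324, 1.886, 1.792, 0.028
R0 = Σ lx·mx = 11.26 → 11.26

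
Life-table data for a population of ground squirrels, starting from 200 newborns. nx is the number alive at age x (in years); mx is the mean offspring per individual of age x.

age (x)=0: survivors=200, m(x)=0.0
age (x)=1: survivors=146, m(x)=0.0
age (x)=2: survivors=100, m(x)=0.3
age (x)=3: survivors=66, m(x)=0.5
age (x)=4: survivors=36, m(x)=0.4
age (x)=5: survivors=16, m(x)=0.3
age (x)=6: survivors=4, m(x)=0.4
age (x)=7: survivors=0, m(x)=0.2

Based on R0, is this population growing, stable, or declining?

declining

lx = nx/n0 = nx/200: 1, 0.73, 0.5, 0.33, 0.18, 0.08, 0.02, 0
R0 = Σ lx·mx = 0 + 0 + 0.15 + 0.165 + 0.072 + 0.024 + 0.008 + 0 = 0.419
R0 < 1, so the population is declining.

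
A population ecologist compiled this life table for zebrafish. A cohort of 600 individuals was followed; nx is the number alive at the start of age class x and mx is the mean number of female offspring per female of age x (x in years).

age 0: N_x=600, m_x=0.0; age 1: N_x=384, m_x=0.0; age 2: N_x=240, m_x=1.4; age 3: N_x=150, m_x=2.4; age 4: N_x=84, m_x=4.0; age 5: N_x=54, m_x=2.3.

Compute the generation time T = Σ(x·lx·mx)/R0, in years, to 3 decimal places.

lx = nx/n0 = nx/600: 1, 0.64, 0.4, 0.25, 0.14, 0.09
lx·mx: 0, 0, 0.56, 0.6, 0.56, 0.207 → R0 = 1.927
x·lx·mx: 0, 0, 1.12, 1.8, 2.24, 1.035 → Σ = 6.195
T = 6.195 / 1.927 = 3.214842… → 3.215

3.215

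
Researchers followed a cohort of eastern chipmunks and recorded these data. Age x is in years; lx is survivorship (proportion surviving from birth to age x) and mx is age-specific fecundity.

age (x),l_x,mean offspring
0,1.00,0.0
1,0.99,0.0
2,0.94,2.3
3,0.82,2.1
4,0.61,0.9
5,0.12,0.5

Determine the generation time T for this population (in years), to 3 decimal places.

2.668

lx·mx: 0, 0, 2.162, 1.722, 0.549, 0.06 → R0 = 4.493
x·lx·mx: 0, 0, 4.324, 5.166, 2.196, 0.3 → Σ = 11.986
T = 11.986 / 4.493 = 2.667705… → 2.668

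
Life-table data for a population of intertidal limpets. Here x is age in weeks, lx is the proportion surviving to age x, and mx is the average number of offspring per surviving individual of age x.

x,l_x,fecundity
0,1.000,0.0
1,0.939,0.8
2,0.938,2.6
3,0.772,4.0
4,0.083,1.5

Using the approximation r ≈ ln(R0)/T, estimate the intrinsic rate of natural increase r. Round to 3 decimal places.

0.772

R0 = Σ lx·mx = 0 + 0.7512 + 2.4388 + 3.088 + 0.1245 = 6.4025
Σ x·lx·mx = 15.3908; T = 15.3908/6.4025 = 2.40387…
r ≈ ln(R0)/T = ln(6.4025)/2.40387… = 0.77237… → 0.772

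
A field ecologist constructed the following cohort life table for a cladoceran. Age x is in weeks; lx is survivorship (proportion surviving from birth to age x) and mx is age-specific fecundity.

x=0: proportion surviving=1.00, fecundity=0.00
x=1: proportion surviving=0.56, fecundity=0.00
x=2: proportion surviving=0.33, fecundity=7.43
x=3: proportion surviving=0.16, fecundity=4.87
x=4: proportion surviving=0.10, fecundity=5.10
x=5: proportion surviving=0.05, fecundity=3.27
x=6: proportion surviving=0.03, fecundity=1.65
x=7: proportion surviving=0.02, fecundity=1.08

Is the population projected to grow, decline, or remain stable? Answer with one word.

growing

R0 = Σ lx·mx = 0 + 0 + 2.4519 + 0.7792 + 0.51 + 0.1635 + 0.0495 + 0.0216 = 3.9757
R0 > 1, so the population is growing.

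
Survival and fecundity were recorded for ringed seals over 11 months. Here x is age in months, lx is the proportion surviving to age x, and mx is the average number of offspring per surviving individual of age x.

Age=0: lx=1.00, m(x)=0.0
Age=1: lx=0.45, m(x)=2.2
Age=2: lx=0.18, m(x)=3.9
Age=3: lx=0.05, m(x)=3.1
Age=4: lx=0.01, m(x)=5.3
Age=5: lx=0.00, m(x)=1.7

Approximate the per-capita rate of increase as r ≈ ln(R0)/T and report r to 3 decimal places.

0.397

R0 = Σ lx·mx = 0 + 0.99 + 0.702 + 0.155 + 0.053 + 0 = 1.9
Σ x·lx·mx = 3.071; T = 3.071/1.9 = 1.61632…
r ≈ ln(R0)/T = ln(1.9)/1.61632… = 0.39711… → 0.397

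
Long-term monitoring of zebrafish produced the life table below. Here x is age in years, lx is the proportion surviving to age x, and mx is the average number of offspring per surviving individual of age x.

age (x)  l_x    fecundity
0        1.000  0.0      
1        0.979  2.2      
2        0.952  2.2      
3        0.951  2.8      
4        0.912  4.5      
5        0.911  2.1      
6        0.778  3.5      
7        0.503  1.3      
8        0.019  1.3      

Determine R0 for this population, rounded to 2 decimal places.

16.33

lx·mx by age: 0, 2.1538, 2.0944, 2.6628, 4.104, 1.9131, 2.723, 0.6539, 0.0247
R0 = Σ lx·mx = 16.3297 → 16.33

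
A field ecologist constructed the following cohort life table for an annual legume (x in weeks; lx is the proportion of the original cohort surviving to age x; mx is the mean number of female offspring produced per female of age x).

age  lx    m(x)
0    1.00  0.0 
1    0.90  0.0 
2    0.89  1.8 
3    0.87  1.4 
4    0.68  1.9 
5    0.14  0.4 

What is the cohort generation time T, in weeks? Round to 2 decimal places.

lx·mx: 0, 0, 1.602, 1.218, 1.292, 0.056 → R0 = 4.168
x·lx·mx: 0, 0, 3.204, 3.654, 5.168, 0.28 → Σ = 12.306
T = 12.306 / 4.168 = 2.952495… → 2.95

2.95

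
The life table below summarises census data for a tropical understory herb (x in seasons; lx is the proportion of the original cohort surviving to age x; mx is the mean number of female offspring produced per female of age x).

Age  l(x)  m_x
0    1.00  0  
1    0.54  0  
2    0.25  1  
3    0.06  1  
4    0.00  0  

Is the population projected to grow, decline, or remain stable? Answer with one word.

declining

R0 = Σ lx·mx = 0 + 0 + 0.25 + 0.06 + 0 = 0.31
R0 < 1, so the population is declining.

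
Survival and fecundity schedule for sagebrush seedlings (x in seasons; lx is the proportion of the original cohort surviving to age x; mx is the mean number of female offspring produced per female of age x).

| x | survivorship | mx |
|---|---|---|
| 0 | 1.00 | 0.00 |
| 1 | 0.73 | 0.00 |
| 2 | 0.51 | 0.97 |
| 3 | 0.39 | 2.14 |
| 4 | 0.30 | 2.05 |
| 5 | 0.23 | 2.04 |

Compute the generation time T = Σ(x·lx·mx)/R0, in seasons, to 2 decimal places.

lx·mx: 0, 0, 0.4947, 0.8346, 0.615, 0.4692 → R0 = 2.4135
x·lx·mx: 0, 0, 0.9894, 2.5038, 2.46, 2.346 → Σ = 8.2992
T = 8.2992 / 2.4135 = 3.438658… → 3.44

3.44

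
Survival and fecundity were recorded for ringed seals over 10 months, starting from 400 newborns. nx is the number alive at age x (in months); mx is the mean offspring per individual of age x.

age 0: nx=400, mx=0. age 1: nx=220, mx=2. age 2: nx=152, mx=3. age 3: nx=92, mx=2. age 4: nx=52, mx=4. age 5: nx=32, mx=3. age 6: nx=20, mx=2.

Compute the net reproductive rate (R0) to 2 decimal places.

3.56

lx = nx/n0 = nx/400: 1, 0.55, 0.38, 0.23, 0.13, 0.08, 0.05
lx·mx by age: 0, 1.1, 1.14, 0.46, 0.52, 0.24, 0.1
R0 = Σ lx·mx = 3.56 → 3.56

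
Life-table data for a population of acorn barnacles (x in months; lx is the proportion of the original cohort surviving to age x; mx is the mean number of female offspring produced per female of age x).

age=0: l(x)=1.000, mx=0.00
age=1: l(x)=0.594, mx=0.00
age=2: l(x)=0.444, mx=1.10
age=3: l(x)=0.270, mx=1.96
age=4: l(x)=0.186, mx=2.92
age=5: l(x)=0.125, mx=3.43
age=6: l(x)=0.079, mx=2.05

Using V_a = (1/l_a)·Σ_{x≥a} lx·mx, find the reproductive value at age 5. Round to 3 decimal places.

4.726

lx·mx for x ≥ 5: 0.42875, 0.16195 → sum = 0.5907
V_5 = 0.5907 / l_5 = 0.5907 / 0.125 = 4.7256 → 4.726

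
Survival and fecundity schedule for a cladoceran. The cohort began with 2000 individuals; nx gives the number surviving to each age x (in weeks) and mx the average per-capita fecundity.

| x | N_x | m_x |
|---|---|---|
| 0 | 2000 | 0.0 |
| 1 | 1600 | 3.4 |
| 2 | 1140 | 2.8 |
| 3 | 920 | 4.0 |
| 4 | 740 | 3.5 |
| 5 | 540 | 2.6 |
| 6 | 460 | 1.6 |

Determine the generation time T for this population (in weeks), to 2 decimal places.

2.62

lx = nx/n0 = nx/2000: 1, 0.8, 0.57, 0.46, 0.37, 0.27, 0.23
lx·mx: 0, 2.72, 1.596, 1.84, 1.295, 0.702, 0.368 → R0 = 8.521
x·lx·mx: 0, 2.72, 3.192, 5.52, 5.18, 3.51, 2.208 → Σ = 22.33
T = 22.33 / 8.521 = 2.620584… → 2.62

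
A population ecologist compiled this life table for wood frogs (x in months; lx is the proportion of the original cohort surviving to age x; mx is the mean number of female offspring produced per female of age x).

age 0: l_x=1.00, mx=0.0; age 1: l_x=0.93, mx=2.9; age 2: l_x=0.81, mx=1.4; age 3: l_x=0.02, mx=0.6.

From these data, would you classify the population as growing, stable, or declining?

R0 = Σ lx·mx = 0 + 2.697 + 1.134 + 0.012 = 3.843
R0 > 1, so the population is growing.

growing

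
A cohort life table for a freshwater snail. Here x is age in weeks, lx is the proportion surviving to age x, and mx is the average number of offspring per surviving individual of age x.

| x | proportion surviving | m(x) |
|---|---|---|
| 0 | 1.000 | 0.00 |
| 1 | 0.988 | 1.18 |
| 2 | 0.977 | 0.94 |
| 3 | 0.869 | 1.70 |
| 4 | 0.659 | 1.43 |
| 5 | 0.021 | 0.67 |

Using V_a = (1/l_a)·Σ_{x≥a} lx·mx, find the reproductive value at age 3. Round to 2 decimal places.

2.80

lx·mx for x ≥ 3: 1.4773, 0.94237, 0.01407 → sum = 2.43374
V_3 = 2.43374 / l_3 = 2.43374 / 0.869 = 2.800621… → 2.80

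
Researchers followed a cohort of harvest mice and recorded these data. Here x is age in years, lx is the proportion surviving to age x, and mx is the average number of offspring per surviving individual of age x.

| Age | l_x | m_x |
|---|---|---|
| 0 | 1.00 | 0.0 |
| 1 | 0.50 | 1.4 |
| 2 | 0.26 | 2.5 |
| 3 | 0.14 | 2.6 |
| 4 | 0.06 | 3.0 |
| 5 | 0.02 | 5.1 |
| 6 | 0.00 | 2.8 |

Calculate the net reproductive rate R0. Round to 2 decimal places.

2.00

lx·mx by age: 0, 0.7, 0.65, 0.364, 0.18, 0.102, 0
R0 = Σ lx·mx = 1.996 → 2.00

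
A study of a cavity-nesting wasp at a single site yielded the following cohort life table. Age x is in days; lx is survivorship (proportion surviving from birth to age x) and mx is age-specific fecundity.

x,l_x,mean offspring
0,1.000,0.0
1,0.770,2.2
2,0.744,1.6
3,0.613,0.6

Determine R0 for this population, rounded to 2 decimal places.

lx·mx by age: 0, 1.694, 1.1904, 0.3678
R0 = Σ lx·mx = 3.2522 → 3.25

3.25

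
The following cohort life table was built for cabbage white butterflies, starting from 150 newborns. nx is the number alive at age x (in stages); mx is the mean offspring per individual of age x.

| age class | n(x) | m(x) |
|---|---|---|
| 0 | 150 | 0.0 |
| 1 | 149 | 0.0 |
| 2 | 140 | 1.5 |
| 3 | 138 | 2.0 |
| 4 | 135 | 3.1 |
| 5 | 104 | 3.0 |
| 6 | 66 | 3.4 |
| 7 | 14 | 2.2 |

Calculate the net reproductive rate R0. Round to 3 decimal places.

lx = nx/n0 = nx/150: 1, 0.99333…, 0.93333…, 0.92, 0.9, 0.69333…, 0.44, 0.09333…
lx·mx by age: 0, 0, 1.4…, 1.84, 2.79, 2.08…, 1.496, 0.205333…
R0 = Σ lx·mx = 9.811333… → 9.811

9.811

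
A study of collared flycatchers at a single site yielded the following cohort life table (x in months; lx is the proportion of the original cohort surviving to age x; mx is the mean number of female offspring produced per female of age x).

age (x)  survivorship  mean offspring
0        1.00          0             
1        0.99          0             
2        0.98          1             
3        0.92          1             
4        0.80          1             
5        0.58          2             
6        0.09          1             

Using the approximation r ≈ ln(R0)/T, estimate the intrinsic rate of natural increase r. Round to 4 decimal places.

R0 = Σ lx·mx = 0 + 0 + 0.98 + 0.92 + 0.8 + 1.16 + 0.09 = 3.95
Σ x·lx·mx = 14.26; T = 14.26/3.95 = 3.61013…
r ≈ ln(R0)/T = ln(3.95)/3.61013… = 0.380517… → 0.3805

0.3805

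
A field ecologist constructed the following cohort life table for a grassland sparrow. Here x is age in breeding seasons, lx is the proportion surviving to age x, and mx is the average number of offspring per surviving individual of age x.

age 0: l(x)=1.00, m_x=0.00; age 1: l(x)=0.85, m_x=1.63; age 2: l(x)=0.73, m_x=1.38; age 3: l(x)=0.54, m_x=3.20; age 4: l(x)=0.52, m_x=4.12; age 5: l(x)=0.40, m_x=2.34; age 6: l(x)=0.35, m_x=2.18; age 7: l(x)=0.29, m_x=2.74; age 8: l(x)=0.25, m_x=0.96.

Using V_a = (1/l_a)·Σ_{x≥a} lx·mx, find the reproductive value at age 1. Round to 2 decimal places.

10.58

lx·mx for x ≥ 1: 1.3855, 1.0074, 1.728, 2.1424, 0.936, 0.763, 0.7946, 0.24 → sum = 8.9969
V_1 = 8.9969 / l_1 = 8.9969 / 0.85 = 10.584588… → 10.58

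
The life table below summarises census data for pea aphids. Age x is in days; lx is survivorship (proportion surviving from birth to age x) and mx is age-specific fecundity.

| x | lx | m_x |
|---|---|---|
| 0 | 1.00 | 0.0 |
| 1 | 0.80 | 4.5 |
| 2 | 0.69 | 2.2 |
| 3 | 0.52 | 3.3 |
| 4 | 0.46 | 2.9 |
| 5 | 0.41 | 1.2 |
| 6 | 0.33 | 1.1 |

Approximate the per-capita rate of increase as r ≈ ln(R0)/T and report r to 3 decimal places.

R0 = Σ lx·mx = 0 + 3.6 + 1.518 + 1.716 + 1.334 + 0.492 + 0.363 = 9.023
Σ x·lx·mx = 21.758; T = 21.758/9.023 = 2.41139…
r ≈ ln(R0)/T = ln(9.023)/2.41139… = 0.91224… → 0.912

0.912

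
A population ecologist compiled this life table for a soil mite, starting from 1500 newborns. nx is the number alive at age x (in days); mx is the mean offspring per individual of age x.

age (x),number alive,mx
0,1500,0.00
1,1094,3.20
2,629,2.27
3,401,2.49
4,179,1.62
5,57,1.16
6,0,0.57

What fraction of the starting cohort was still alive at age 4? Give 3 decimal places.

0.119

l_4 = n_4/n_0 = 179/1500 = 0.119333… → 0.119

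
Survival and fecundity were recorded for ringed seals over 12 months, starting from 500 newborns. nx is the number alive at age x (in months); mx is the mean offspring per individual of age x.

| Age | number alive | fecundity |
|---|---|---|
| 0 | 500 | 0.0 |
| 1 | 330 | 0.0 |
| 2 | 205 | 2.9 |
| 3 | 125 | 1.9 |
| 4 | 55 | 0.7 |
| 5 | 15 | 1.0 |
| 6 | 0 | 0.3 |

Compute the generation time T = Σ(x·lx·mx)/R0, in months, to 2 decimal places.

lx = nx/n0 = nx/500: 1, 0.66, 0.41, 0.25, 0.11, 0.03, 0
lx·mx: 0, 0, 1.189, 0.475, 0.077, 0.03, 0 → R0 = 1.771
x·lx·mx: 0, 0, 2.378, 1.425, 0.308, 0.15, 0 → Σ = 4.261
T = 4.261 / 1.771 = 2.405985… → 2.41

2.41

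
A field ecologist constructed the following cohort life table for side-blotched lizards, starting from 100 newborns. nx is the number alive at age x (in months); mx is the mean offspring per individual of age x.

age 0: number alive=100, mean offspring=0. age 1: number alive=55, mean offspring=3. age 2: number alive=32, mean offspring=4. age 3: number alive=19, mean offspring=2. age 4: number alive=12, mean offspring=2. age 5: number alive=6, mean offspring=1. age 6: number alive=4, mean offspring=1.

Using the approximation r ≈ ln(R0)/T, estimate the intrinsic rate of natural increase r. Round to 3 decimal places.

0.690

lx = nx/n0 = nx/100: 1, 0.55, 0.32, 0.19, 0.12, 0.06, 0.04
R0 = Σ lx·mx = 0 + 1.65 + 1.28 + 0.38 + 0.24 + 0.06 + 0.04 = 3.65
Σ x·lx·mx = 6.85; T = 6.85/3.65 = 1.87671…
r ≈ ln(R0)/T = ln(3.65)/1.87671… = 0.68989… → 0.690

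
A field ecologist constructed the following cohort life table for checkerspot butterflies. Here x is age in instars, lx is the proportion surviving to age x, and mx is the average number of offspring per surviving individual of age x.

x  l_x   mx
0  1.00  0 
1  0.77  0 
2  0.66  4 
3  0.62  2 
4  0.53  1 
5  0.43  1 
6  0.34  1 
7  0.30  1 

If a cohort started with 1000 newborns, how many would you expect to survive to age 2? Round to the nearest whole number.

Expected survivors = N0 · l_2 = 1000 × 0.66 = 660 → 660

660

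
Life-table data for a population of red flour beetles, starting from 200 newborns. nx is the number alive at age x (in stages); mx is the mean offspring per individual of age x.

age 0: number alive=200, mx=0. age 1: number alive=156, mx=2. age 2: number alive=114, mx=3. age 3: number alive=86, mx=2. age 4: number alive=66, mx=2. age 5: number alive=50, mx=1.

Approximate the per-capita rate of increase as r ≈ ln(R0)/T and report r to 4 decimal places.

lx = nx/n0 = nx/200: 1, 0.78, 0.57, 0.43, 0.33, 0.25
R0 = Σ lx·mx = 0 + 1.56 + 1.71 + 0.86 + 0.66 + 0.25 = 5.04
Σ x·lx·mx = 11.45; T = 11.45/5.04 = 2.27183…
r ≈ ln(R0)/T = ln(5.04)/2.27183… = 0.711941… → 0.7119

0.7119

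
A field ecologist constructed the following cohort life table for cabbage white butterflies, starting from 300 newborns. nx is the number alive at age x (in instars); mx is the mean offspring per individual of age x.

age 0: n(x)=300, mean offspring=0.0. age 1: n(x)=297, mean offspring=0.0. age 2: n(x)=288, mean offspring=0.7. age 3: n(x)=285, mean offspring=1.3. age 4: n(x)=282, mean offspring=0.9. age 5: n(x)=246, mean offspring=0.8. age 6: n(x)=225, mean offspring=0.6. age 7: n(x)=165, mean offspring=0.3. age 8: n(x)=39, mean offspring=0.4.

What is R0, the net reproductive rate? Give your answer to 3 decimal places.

4.076

lx = nx/n0 = nx/300: 1, 0.99, 0.96, 0.95, 0.94, 0.82, 0.75, 0.55, 0.13
lx·mx by age: 0, 0, 0.672, 1.235, 0.846, 0.656, 0.45, 0.165, 0.052
R0 = Σ lx·mx = 4.076 → 4.076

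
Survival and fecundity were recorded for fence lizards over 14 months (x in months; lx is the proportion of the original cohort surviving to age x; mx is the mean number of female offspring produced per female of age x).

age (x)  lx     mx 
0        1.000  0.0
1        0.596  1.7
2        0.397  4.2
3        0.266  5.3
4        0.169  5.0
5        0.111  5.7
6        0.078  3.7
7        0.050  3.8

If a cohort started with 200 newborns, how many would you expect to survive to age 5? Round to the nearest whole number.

22

Expected survivors = N0 · l_5 = 200 × 0.111 = 22.2 → 22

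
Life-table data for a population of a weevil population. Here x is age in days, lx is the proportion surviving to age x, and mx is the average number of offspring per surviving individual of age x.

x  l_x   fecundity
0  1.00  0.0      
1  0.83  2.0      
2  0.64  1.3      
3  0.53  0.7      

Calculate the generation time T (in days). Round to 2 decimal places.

1.55

lx·mx: 0, 1.66, 0.832, 0.371 → R0 = 2.863
x·lx·mx: 0, 1.66, 1.664, 1.113 → Σ = 4.437
T = 4.437 / 2.863 = 1.549773… → 1.55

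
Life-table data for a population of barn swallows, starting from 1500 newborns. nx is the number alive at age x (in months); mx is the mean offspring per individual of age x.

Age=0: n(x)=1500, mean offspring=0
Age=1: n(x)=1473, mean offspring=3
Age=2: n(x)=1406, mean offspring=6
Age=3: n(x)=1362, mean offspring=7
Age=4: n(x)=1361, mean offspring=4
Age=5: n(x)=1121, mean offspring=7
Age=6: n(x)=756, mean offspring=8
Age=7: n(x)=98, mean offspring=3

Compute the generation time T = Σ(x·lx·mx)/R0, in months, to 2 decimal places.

lx = nx/n0 = nx/1500: 1, 0.982, 0.93733…, 0.908, 0.90733…, 0.74733…, 0.504, 0.06533…
lx·mx: 0, 2.946, 5.624…, 6.356, 3.629333…, 5.231333…, 4.032, 0.196… → R0 = 28.014667…
x·lx·mx: 0, 2.946, 11.248…, 19.068, 14.517333…, 26.156667…, 24.192, 1.372… → Σ = 99.5…
T = 99.5… / 28.014667… = 3.551711… → 3.55

3.55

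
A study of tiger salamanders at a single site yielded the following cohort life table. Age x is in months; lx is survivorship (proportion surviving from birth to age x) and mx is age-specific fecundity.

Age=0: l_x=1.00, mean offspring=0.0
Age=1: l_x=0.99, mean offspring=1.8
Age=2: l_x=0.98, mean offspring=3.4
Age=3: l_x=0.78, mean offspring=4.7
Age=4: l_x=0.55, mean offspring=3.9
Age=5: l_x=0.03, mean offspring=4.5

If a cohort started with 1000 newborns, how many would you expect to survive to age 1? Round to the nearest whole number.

990

Expected survivors = N0 · l_1 = 1000 × 0.99 = 990 → 990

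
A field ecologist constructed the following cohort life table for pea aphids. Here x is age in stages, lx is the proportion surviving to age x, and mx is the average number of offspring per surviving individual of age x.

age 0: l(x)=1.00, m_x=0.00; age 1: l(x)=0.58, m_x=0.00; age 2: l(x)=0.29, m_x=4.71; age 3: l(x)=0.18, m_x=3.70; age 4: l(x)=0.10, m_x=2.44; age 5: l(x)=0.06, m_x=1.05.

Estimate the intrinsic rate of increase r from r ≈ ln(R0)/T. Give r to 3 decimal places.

0.330

R0 = Σ lx·mx = 0 + 0 + 1.3659 + 0.666 + 0.244 + 0.063 = 2.3389
Σ x·lx·mx = 6.0208; T = 6.0208/2.3389 = 2.5742…
r ≈ ln(R0)/T = ln(2.3389)/2.5742… = 0.33008… → 0.330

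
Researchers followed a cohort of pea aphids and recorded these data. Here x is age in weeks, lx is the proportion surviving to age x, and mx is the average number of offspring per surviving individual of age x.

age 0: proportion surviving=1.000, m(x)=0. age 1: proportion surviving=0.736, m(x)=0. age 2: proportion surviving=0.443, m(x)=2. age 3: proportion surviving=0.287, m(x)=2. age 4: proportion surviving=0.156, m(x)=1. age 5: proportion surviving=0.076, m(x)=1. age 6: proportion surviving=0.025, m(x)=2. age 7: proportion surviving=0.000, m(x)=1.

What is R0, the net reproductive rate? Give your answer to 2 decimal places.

lx·mx by age: 0, 0, 0.886, 0.574, 0.156, 0.076, 0.05, 0
R0 = Σ lx·mx = 1.742 → 1.74

1.74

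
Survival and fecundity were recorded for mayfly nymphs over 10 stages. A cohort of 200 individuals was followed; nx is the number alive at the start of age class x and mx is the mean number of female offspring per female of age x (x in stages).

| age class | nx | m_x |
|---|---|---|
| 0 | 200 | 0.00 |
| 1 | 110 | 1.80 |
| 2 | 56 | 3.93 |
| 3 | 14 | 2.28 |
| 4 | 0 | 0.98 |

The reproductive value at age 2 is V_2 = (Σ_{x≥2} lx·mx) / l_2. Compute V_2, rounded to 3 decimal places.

4.500

lx = nx/n0 = nx/200: 1, 0.55, 0.28, 0.07, 0
lx·mx for x ≥ 2: 1.1004, 0.1596, 0 → sum = 1.26
V_2 = 1.26 / l_2 = 1.26 / 0.28 = 4.5 → 4.500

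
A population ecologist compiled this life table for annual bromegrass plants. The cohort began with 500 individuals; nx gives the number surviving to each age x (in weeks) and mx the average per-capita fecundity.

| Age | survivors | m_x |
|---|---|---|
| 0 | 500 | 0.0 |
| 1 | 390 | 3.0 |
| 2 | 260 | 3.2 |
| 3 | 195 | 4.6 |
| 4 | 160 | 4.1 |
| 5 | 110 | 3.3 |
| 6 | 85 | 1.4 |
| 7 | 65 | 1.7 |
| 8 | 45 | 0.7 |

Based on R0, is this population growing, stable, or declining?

lx = nx/n0 = nx/500: 1, 0.78, 0.52, 0.39, 0.32, 0.22, 0.17, 0.13, 0.09
R0 = Σ lx·mx = 0 + 2.34 + 1.664 + 1.794 + 1.312 + 0.726 + 0.238 + 0.221 + 0.063 = 8.358
R0 > 1, so the population is growing.

growing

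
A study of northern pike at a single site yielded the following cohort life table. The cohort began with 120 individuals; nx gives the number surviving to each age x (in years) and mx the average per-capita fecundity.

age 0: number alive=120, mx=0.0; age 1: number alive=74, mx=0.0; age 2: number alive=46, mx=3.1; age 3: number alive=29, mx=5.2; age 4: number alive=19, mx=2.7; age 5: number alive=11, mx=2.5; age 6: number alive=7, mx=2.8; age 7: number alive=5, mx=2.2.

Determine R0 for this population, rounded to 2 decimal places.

lx = nx/n0 = nx/120: 1, 0.61667…, 0.38333…, 0.24167…, 0.15833…, 0.09167…, 0.05833…, 0.04167…
lx·mx by age: 0, 0, 1.188333…, 1.256667…, 0.4275…, 0.229167…, 0.163333…, 0.091667…
R0 = Σ lx·mx = 3.356667… → 3.36

3.36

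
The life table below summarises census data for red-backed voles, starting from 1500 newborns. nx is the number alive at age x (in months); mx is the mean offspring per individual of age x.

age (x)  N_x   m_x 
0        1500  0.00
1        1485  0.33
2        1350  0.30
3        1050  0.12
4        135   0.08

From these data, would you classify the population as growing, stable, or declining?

lx = nx/n0 = nx/1500: 1, 0.99, 0.9, 0.7, 0.09
R0 = Σ lx·mx = 0 + 0.3267 + 0.27 + 0.084 + 0.0072 = 0.6879
R0 < 1, so the population is declining.

declining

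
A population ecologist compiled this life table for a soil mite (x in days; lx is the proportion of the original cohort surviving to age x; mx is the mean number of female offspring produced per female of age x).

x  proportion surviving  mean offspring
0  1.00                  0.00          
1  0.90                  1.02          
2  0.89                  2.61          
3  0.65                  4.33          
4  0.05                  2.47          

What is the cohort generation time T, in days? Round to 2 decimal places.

2.35

lx·mx: 0, 0.918, 2.3229, 2.8145, 0.1235 → R0 = 6.1789
x·lx·mx: 0, 0.918, 4.6458, 8.4435, 0.494 → Σ = 14.5013
T = 14.5013 / 6.1789 = 2.346906… → 2.35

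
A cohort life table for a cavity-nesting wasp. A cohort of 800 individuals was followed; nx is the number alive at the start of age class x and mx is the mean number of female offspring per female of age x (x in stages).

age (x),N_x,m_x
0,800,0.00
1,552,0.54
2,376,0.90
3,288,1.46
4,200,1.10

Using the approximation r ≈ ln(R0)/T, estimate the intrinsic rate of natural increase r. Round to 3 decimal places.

lx = nx/n0 = nx/800: 1, 0.69, 0.47, 0.36, 0.25
R0 = Σ lx·mx = 0 + 0.3726 + 0.423 + 0.5256 + 0.275 = 1.5962
Σ x·lx·mx = 3.8954; T = 3.8954/1.5962 = 2.44042…
r ≈ ln(R0)/T = ln(1.5962)/2.44042… = 0.19162… → 0.192

0.192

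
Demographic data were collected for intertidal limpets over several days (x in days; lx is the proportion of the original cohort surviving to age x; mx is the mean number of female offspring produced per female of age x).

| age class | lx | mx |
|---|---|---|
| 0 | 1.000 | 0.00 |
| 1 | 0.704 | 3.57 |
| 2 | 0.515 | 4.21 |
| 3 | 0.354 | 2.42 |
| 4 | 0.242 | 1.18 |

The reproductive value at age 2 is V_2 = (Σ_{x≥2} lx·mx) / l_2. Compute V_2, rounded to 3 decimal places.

lx·mx for x ≥ 2: 2.16815, 0.85668, 0.28556 → sum = 3.31039
V_2 = 3.31039 / l_2 = 3.31039 / 0.515 = 6.427942… → 6.428

6.428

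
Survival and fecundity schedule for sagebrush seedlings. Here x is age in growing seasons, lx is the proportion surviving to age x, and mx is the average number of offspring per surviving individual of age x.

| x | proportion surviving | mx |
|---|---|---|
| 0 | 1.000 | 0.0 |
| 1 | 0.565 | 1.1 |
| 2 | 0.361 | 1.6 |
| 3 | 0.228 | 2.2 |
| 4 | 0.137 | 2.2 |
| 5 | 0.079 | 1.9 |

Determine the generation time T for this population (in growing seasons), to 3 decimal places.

lx·mx: 0, 0.6215, 0.5776, 0.5016, 0.3014, 0.1501 → R0 = 2.1522
x·lx·mx: 0, 0.6215, 1.1552, 1.5048, 1.2056, 0.7505 → Σ = 5.2376
T = 5.2376 / 2.1522 = 2.433603… → 2.434

2.434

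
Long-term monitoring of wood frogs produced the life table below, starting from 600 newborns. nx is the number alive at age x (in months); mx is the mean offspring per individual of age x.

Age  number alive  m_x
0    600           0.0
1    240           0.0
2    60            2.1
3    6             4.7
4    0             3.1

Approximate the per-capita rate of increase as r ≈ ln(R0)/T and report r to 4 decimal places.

lx = nx/n0 = nx/600: 1, 0.4, 0.1, 0.01, 0
R0 = Σ lx·mx = 0 + 0 + 0.21 + 0.047 + 0 = 0.257
Σ x·lx·mx = 0.561; T = 0.561/0.257 = 2.18288…
r ≈ ln(R0)/T = ln(0.257)/2.18288… = -0.622425… → -0.6224

-0.6224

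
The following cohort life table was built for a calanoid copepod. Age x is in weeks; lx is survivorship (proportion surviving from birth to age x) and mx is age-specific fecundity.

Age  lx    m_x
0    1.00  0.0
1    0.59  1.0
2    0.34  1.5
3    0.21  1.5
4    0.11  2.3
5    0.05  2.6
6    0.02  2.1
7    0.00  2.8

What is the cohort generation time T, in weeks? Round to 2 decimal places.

lx·mx: 0, 0.59, 0.51, 0.315, 0.253, 0.13, 0.042, 0 → R0 = 1.84
x·lx·mx: 0, 0.59, 1.02, 0.945, 1.012, 0.65, 0.252, 0 → Σ = 4.469
T = 4.469 / 1.84 = 2.428804… → 2.43

2.43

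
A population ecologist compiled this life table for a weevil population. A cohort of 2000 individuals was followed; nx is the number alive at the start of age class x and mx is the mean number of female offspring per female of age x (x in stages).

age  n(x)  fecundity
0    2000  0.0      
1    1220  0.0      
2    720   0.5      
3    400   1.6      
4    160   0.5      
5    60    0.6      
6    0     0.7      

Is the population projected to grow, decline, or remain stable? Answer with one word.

lx = nx/n0 = nx/2000: 1, 0.61, 0.36, 0.2, 0.08, 0.03, 0
R0 = Σ lx·mx = 0 + 0 + 0.18 + 0.32 + 0.04 + 0.018 + 0 = 0.558
R0 < 1, so the population is declining.

declining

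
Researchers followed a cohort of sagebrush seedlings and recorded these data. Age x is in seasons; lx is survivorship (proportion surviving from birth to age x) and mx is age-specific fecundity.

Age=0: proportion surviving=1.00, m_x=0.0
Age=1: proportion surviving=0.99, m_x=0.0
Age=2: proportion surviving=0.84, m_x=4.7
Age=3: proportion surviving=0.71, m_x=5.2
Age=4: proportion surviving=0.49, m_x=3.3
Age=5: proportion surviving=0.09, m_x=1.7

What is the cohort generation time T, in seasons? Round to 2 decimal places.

2.78

lx·mx: 0, 0, 3.948, 3.692, 1.617, 0.153 → R0 = 9.41
x·lx·mx: 0, 0, 7.896, 11.076, 6.468, 0.765 → Σ = 26.205
T = 26.205 / 9.41 = 2.784803… → 2.78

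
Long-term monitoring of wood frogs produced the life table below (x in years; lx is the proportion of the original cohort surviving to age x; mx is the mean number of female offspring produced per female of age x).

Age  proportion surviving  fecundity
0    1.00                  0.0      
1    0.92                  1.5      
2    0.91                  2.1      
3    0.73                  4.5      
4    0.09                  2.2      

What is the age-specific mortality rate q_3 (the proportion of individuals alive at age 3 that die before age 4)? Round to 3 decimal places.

0.877

q_3 = (l_3 − l_4) / l_3 = (0.73 − 0.09) / 0.73
     = 0.64 / 0.73 = 0.876712… → 0.877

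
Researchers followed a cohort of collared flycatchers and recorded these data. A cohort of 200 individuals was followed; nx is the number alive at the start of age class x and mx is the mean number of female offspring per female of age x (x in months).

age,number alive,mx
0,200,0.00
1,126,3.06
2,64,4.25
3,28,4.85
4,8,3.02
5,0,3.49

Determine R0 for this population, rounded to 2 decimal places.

lx = nx/n0 = nx/200: 1, 0.63, 0.32, 0.14, 0.04, 0
lx·mx by age: 0, 1.9278, 1.36, 0.679, 0.1208, 0
R0 = Σ lx·mx = 4.0876 → 4.09

4.09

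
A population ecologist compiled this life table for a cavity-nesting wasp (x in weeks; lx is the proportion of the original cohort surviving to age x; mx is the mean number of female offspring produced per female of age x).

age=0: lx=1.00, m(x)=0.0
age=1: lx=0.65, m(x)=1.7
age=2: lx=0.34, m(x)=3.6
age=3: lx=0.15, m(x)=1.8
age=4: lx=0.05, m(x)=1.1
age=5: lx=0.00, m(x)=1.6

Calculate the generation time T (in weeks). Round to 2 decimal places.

lx·mx: 0, 1.105, 1.224, 0.27, 0.055, 0 → R0 = 2.654
x·lx·mx: 0, 1.105, 2.448, 0.81, 0.22, 0 → Σ = 4.583
T = 4.583 / 2.654 = 1.726827… → 1.73

1.73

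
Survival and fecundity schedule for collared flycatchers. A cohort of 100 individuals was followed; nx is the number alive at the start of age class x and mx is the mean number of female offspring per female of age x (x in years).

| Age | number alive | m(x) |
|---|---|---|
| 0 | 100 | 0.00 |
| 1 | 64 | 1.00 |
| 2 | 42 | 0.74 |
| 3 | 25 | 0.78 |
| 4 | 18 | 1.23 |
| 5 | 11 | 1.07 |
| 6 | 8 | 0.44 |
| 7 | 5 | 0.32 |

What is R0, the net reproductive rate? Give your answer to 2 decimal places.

1.54

lx = nx/n0 = nx/100: 1, 0.64, 0.42, 0.25, 0.18, 0.11, 0.08, 0.05
lx·mx by age: 0, 0.64, 0.3108, 0.195, 0.2214, 0.1177, 0.0352, 0.016
R0 = Σ lx·mx = 1.5361 → 1.54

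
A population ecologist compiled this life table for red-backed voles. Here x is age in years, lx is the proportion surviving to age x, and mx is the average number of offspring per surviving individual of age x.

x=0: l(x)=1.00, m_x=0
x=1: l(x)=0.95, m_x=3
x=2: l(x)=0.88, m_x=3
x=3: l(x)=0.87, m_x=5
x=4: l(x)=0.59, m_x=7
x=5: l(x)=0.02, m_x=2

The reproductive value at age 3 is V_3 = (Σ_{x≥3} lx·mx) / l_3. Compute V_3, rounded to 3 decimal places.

lx·mx for x ≥ 3: 4.35, 4.13, 0.04 → sum = 8.52
V_3 = 8.52 / l_3 = 8.52 / 0.87 = 9.793103… → 9.793

9.793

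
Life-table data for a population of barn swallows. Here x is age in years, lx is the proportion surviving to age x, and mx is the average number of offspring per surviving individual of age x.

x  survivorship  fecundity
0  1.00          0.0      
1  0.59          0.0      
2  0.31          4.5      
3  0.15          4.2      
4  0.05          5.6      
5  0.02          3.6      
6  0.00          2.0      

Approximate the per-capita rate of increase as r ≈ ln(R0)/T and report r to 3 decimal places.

R0 = Σ lx·mx = 0 + 0 + 1.395 + 0.63 + 0.28 + 0.072 + 0 = 2.377
Σ x·lx·mx = 6.16; T = 6.16/2.377 = 2.5915…
r ≈ ln(R0)/T = ln(2.377)/2.5915… = 0.33411… → 0.334

0.334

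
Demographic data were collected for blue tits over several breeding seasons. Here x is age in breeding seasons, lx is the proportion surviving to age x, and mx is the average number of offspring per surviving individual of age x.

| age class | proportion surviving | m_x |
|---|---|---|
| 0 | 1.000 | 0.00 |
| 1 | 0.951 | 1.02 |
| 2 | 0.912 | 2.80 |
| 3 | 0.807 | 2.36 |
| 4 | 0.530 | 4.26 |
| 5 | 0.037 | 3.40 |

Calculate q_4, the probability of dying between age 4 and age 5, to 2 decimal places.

q_4 = (l_4 − l_5) / l_4 = (0.53 − 0.037) / 0.53
     = 0.493 / 0.53 = 0.930189… → 0.93

0.93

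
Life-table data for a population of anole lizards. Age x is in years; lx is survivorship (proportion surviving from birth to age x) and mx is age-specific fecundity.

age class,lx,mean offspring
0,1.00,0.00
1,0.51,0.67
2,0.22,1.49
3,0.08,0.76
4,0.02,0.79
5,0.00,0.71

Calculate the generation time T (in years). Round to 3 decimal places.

lx·mx: 0, 0.3417, 0.3278, 0.0608, 0.0158, 0 → R0 = 0.7461
x·lx·mx: 0, 0.3417, 0.6556, 0.1824, 0.0632, 0 → Σ = 1.2429
T = 1.2429 / 0.7461 = 1.665862… → 1.666

1.666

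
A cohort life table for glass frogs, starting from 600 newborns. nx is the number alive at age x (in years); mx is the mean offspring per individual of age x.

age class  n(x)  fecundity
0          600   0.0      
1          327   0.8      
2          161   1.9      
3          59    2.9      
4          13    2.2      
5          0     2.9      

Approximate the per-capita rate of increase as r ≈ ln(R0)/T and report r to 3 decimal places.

0.126

lx = nx/n0 = nx/600: 1, 0.545, 0.26833…, 0.09833…, 0.02167…, 0
R0 = Σ lx·mx = 0 + 0.436 + 0.50983… + 0.28517… + 0.04767… + 0 = 1.278667…
Σ x·lx·mx = 2.501833…; T = 2.501833…/1.278667… = 1.9566…
r ≈ ln(R0)/T = ln(1.278667…)/1.9566… = 0.12564… → 0.126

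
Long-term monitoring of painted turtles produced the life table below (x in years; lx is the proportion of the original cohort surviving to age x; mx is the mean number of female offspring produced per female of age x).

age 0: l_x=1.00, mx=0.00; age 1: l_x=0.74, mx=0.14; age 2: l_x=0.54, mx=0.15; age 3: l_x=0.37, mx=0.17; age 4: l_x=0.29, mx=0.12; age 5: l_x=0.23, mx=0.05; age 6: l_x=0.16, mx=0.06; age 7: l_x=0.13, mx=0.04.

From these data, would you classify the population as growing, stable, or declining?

declining

R0 = Σ lx·mx = 0 + 0.1036 + 0.081 + 0.0629 + 0.0348 + 0.0115 + 0.0096 + 0.0052 = 0.3086
R0 < 1, so the population is declining.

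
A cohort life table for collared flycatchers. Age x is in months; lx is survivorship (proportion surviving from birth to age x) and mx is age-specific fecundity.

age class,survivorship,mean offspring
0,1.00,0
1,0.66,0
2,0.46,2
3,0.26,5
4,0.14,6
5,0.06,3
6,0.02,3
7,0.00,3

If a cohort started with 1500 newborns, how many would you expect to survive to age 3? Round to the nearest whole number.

390

Expected survivors = N0 · l_3 = 1500 × 0.26 = 390 → 390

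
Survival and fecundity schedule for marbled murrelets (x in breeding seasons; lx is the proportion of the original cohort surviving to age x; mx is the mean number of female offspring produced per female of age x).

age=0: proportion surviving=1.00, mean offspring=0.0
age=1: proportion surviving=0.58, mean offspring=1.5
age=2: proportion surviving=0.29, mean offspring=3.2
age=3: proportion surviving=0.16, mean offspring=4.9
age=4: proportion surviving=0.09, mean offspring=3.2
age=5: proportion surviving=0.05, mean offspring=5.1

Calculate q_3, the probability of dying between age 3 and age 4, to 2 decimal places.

q_3 = (l_3 − l_4) / l_3 = (0.16 − 0.09) / 0.16
     = 0.07 / 0.16 = 0.4375 → 0.44

0.44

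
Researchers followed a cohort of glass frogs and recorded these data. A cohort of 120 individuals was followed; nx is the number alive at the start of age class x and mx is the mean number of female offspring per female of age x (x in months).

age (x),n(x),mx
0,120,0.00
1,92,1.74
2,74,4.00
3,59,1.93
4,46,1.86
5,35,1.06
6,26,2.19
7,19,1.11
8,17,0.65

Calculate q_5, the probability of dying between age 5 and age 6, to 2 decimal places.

lx = nx/n0 = nx/120: 1, 0.76667…, 0.61667…, 0.49167…, 0.38333…, 0.29167…, 0.21667…, 0.15833…, 0.14167…
q_5 = (l_5 − l_6) / l_5 = (0.291667… − 0.216667…) / 0.291667…
     = 0.075… / 0.291667… = 0.257143… → 0.26

0.26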